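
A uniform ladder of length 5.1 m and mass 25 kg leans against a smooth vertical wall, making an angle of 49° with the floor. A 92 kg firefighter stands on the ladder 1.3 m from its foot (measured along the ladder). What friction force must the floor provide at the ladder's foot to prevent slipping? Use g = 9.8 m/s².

f ≈ 306 N

Taking torques about the foot of the ladder:
Ladder weight 25×9.8 = 245 N acts at 2.55 m along the ladder; its horizontal arm is 2.55·cos49° = 1.673 m → τ = 409.9 N·m clockwise.
Firefighter: 92×9.8 = 901.6 N at 1.3 m → arm 0.8529 m → τ = 769 N·m clockwise.
Wall normal N acts horizontally at the top; its moment arm is the height L sinθ = 5.1·sin49° = 3.849 m, counterclockwise.
Setting net torque to zero: N × 3.849 = 1179 → N = 306 N.
ΣFx = 0: friction at the foot balances the wall's push, so f = N_wall = 306 N.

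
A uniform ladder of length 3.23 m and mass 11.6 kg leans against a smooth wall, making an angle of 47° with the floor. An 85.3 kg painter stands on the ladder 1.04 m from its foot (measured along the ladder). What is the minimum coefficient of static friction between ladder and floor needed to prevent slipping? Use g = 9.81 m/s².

μ_min ≈ 0.32

Taking torques about the foot of the ladder:
Ladder weight 11.6×9.81 = 113.8 N acts at 1.615 m along the ladder; its horizontal arm is 1.615·cos47° = 1.101 m → τ = 125.3 N·m clockwise.
Painter: 85.3×9.81 = 836.8 N at 1.04 m → arm 0.7093 m → τ = 593.5 N·m clockwise.
Wall normal N acts horizontally at the top; its moment arm is the height L sinθ = 3.23·sin47° = 2.362 m, counterclockwise.
For rotational equilibrium, N × 2.362 = 718.8, so N = 304.3 N.
ΣFx = 0 ⇒ f = N_wall = 304.3 N. ΣFy = 0 ⇒ N_floor = 950.6 N.
μ_min = f / N_floor = 304.3 / 950.6 = 0.32.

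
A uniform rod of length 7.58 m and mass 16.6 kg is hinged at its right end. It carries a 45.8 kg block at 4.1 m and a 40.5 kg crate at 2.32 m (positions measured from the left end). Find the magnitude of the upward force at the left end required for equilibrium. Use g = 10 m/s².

F ≈ 574 N

Choose the right end as the axis so the unknown pivot reaction has zero arm there.
Beam weight: 16.6 × 10 = 166 N down at 3.79 m → arm 3.79 m, τ = 166 × 3.79 = 629.1 N·m counterclockwise.
Block: 45.8 × 10 = 458 N down at 4.1 m → arm 3.48 m, τ = 458 × 3.48 = 1594 N·m counterclockwise.
Crate: 40.5 × 10 = 405 N down at 2.32 m → arm 5.26 m, τ = 405 × 5.26 = 2130 N·m counterclockwise.
Net moment of the loads = 4353 N·m counterclockwise.
The upward force F acts at the left end, arm 7.58 m, giving F × 7.58 clockwise.
Setting net torque to zero: F × 7.58 = 4353 → F = 4353 / 7.58 = 574 N.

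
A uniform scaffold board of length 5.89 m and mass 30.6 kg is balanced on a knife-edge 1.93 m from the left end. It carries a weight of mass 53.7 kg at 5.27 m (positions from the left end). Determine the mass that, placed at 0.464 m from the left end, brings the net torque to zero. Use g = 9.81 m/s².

Choose the knife-edge (at 1.93 m from the left end) as the axis so the support reaction has zero arm there.
Beam weight: 30.6 × 9.81 = 300.2 N down at 2.945 m → arm 1.015 m, τ = 300.2 × 1.015 = 304.7 N·m clockwise.
Weight: 53.7 × 9.81 = 526.8 N down at 5.27 m → arm 3.34 m, τ = 526.8 × 3.34 = 1760 N·m clockwise.
Net moment of known loads = 2065 N·m clockwise.
An unknown mass m at 0.464 m has arm 1.466 m; its moment is m·g·1.466 counterclockwise.
Στ = 0 ⇒ m × 9.81 × 1.466 = 2065 ⇒ m = 2065 / (9.81 × 1.466) = 144 kg.

m ≈ 144 kg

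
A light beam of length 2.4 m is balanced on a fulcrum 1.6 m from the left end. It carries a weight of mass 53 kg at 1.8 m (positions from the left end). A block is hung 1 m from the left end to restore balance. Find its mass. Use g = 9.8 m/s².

m ≈ 17.7 kg

Taking torques about the fulcrum (at 1.6 m from the left end):
Weight: 53 × 9.8 = 519.4 N down at 1.8 m → arm 0.2 m, τ = 519.4 × 0.2 = 103.9 N·m clockwise.
Net moment of known loads = 103.9 N·m clockwise.
An unknown mass m at 1 m has arm 0.6 m; its moment is m·g·0.6 counterclockwise.
Balancing moments: m × 9.8 × 0.6 = 103.9, giving m = 103.9 / (9.8 × 0.6) = 17.7 kg.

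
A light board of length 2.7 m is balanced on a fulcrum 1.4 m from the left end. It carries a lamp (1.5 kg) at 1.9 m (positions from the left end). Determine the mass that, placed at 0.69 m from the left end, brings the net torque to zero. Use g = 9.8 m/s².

Choose the fulcrum (at 1.4 m from the left end) as the axis so the support reaction has zero arm there.
Lamp: 1.5 × 9.8 = 14.7 N down at 1.9 m → arm 0.5 m, τ = 14.7 × 0.5 = 7.35 N·m clockwise.
Net moment of known loads = 7.35 N·m clockwise.
An unknown mass m at 0.69 m has arm 0.71 m; its moment is m·g·0.71 counterclockwise.
Στ = 0 ⇒ m × 9.8 × 0.71 = 7.35 ⇒ m = 7.35 / (9.8 × 0.71) = 1.06 kg.

m ≈ 1.06 kg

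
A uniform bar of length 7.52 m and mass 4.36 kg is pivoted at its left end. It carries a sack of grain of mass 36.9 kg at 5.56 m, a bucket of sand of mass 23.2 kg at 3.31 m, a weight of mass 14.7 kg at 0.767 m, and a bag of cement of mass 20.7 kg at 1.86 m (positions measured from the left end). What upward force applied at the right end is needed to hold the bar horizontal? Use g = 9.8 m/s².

F ≈ 454 N

Choose the left end as the axis so the unknown pivot reaction has zero arm there.
Beam weight: 4.36 × 9.8 = 42.73 N down at 3.76 m → arm 3.76 m, τ = 42.73 × 3.76 = 160.7 N·m clockwise.
Sack of grain: 36.9 × 9.8 = 361.6 N down at 5.56 m → arm 5.56 m, τ = 361.6 × 5.56 = 2010 N·m clockwise.
Bucket of sand: 23.2 × 9.8 = 227.4 N down at 3.31 m → arm 3.31 m, τ = 227.4 × 3.31 = 752.7 N·m clockwise.
Weight: 14.7 × 9.8 = 144.1 N down at 0.767 m → arm 0.767 m, τ = 144.1 × 0.767 = 110.5 N·m clockwise.
Bag of cement: 20.7 × 9.8 = 202.9 N down at 1.86 m → arm 1.86 m, τ = 202.9 × 1.86 = 377.4 N·m clockwise.
Net moment of the loads = 3411 N·m clockwise.
The upward force F acts at the right end, arm 7.52 m, giving F × 7.52 counterclockwise.
Setting net torque to zero: F × 7.52 = 3411 → F = 3411 / 7.52 = 454 N.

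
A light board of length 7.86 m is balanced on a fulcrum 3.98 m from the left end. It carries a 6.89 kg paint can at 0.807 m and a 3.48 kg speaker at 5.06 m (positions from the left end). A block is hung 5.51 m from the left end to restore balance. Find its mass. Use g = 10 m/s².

m ≈ 11.8 kg

Taking torques about the fulcrum (at 3.98 m from the left end):
Paint can: 6.89 × 10 = 68.9 N down at 0.807 m → arm 3.173 m, τ = 68.9 × 3.173 = 218.6 N·m counterclockwise.
Speaker: 3.48 × 10 = 34.8 N down at 5.06 m → arm 1.08 m, τ = 34.8 × 1.08 = 37.58 N·m clockwise.
Net moment of known loads = 181 N·m counterclockwise.
An unknown mass m at 5.51 m has arm 1.53 m; its moment is m·g·1.53 clockwise.
Balancing moments: m × 10 × 1.53 = 181, giving m = 181 / (10 × 1.53) = 11.8 kg.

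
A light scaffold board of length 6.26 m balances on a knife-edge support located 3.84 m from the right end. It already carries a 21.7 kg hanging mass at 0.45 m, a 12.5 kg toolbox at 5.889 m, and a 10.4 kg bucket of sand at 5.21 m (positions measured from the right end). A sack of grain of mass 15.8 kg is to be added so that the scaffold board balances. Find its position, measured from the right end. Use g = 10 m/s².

Taking torques about the knife-edge support (at 3.84 m from the right end):
Hanging mass: 21.7 × 10 = 217 N down at 0.45 m → arm 3.39 m, τ = 217 × 3.39 = 735.6 N·m clockwise.
Toolbox: 12.5 × 10 = 125 N down at 5.889 m → arm 2.049 m, τ = 125 × 2.049 = 256.1 N·m counterclockwise.
Bucket of sand: 10.4 × 10 = 104 N down at 5.21 m → arm 1.37 m, τ = 104 × 1.37 = 142.5 N·m counterclockwise.
Net moment of existing loads = 337 N·m clockwise.
The sack of grain weighs 15.8 × 10 = 158 N and must supply an equal counterclockwise moment, so its lever arm about the knife-edge support is 337 / 158 = 2.13 m.
That puts it at 3.84 + 2.13 = 5.97 m from the right end.

x ≈ 5.97 m from the right end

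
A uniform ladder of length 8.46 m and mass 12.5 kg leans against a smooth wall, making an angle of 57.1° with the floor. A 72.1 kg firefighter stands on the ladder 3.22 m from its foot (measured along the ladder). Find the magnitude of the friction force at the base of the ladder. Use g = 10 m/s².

Take moments about the foot of the ladder.
Ladder weight 12.5×10 = 125 N acts at 4.23 m along the ladder; its horizontal arm is 4.23·cos57.1° = 2.298 m → τ = 287.2 N·m clockwise.
Firefighter: 72.1×10 = 721 N at 3.22 m → arm 1.749 m → τ = 1261 N·m clockwise.
Wall normal N acts horizontally at the top; its moment arm is the height L sinθ = 8.46·sin57.1° = 7.103 m, counterclockwise.
For rotational equilibrium, N × 7.103 = 1548, so N = 218 N.
ΣFx = 0: friction at the foot balances the wall's push, so f = N_wall = 218 N.

f ≈ 218 N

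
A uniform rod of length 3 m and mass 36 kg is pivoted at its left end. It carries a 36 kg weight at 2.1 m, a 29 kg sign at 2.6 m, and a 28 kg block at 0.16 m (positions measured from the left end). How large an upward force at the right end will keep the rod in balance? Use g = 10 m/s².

F ≈ 698 N

About the left end:
Beam weight: 36 × 10 = 360 N down at 1.5 m → arm 1.5 m, τ = 360 × 1.5 = 540 N·m clockwise.
Weight: 36 × 10 = 360 N down at 2.1 m → arm 2.1 m, τ = 360 × 2.1 = 756 N·m clockwise.
Sign: 29 × 10 = 290 N down at 2.6 m → arm 2.6 m, τ = 290 × 2.6 = 754 N·m clockwise.
Block: 28 × 10 = 280 N down at 0.16 m → arm 0.16 m, τ = 280 × 0.16 = 44.8 N·m clockwise.
Net moment of the loads = 2095 N·m clockwise.
The upward force F acts at the right end, arm 3 m, giving F × 3 counterclockwise.
Balancing moments: F × 3 = 2095, giving F = 2095 / 3 = 698 N.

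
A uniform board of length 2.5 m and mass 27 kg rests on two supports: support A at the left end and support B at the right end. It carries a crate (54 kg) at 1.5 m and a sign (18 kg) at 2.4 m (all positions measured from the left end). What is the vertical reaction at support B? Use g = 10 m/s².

Taking torques about support A:
Beam weight: 27 × 10 = 270 N down at 1.25 m → arm 1.25 m, τ = 270 × 1.25 = 337.5 N·m clockwise.
Crate: 54 × 10 = 540 N down at 1.5 m → arm 1.5 m, τ = 540 × 1.5 = 810 N·m clockwise.
Sign: 18 × 10 = 180 N down at 2.4 m → arm 2.4 m, τ = 180 × 2.4 = 432 N·m clockwise.
Net load moment about support A = 1580 N·m clockwise.
Reaction R at support B is upward at 2.5 m, arm 2.5 m → moment R × 2.5 counterclockwise.
For rotational equilibrium, R × 2.5 = 1580, so R = 632 N.

R_B ≈ 632 N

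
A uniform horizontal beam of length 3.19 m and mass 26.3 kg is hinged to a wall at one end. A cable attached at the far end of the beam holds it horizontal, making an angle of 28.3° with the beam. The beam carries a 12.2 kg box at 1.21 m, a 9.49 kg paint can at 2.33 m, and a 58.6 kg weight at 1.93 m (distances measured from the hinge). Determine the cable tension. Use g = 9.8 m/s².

T ≈ 1240 N

Choose the hinge as the axis so the unknown hinge reaction has zero arm there.
Beam weight: 26.3 × 9.8 = 257.7 N down at 1.595 m → arm 1.595 m, τ = 257.7 × 1.595 = 411 N·m clockwise.
Box: 12.2 × 9.8 = 119.6 N down at 1.21 m → arm 1.21 m, τ = 119.6 × 1.21 = 144.7 N·m clockwise.
Paint can: 9.49 × 9.8 = 93 N down at 2.33 m → arm 2.33 m, τ = 93 × 2.33 = 216.7 N·m clockwise.
Weight: 58.6 × 9.8 = 574.3 N down at 1.93 m → arm 1.93 m, τ = 574.3 × 1.93 = 1108 N·m clockwise.
Total clockwise load moment = 1880 N·m.
The cable tension T acts at 3.19 m; only its component perpendicular to the beam, T sinθ, produces torque. sin 28.3° = 0.4741.
Balancing moments: T × 3.19 × 0.4741 = 1880, giving T = 1880 / 1.512 = 1240 N.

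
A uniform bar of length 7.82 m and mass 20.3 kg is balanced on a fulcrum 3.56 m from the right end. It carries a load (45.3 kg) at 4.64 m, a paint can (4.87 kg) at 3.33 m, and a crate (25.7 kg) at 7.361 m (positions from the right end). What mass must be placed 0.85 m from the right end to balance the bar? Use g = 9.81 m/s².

About the fulcrum (at 3.56 m from the right end):
Beam weight: 20.3 × 9.81 = 199.1 N down at 3.91 m → arm 0.35 m, τ = 199.1 × 0.35 = 69.68 N·m counterclockwise.
Load: 45.3 × 9.81 = 444.4 N down at 4.64 m → arm 1.08 m, τ = 444.4 × 1.08 = 480 N·m counterclockwise.
Paint can: 4.87 × 9.81 = 47.77 N down at 3.33 m → arm 0.23 m, τ = 47.77 × 0.23 = 10.99 N·m clockwise.
Crate: 25.7 × 9.81 = 252.1 N down at 7.361 m → arm 3.801 m, τ = 252.1 × 3.801 = 958.2 N·m counterclockwise.
Net moment of known loads = 1497 N·m counterclockwise.
An unknown mass m at 0.85 m has arm 2.71 m; its moment is m·g·2.71 clockwise.
Setting net torque to zero: m × 9.81 × 2.71 = 1497 → m = 1497 / (9.81 × 2.71) = 56.3 kg.

m ≈ 56.3 kg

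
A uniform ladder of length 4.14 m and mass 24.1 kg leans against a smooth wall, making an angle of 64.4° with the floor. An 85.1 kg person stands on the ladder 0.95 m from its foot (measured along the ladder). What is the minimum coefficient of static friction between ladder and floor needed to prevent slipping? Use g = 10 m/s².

μ_min ≈ 0.139

About the foot of the ladder:
Ladder weight 24.1×10 = 241 N acts at 2.07 m along the ladder; its horizontal arm is 2.07·cos64.4° = 0.8944 m → τ = 215.6 N·m clockwise.
Person: 85.1×10 = 851 N at 0.95 m → arm 0.4105 m → τ = 349.3 N·m clockwise.
Wall normal N acts horizontally at the top; its moment arm is the height L sinθ = 4.14·sin64.4° = 3.734 m, counterclockwise.
Στ = 0 ⇒ N × 3.734 = 564.9 ⇒ N = 151.3 N.
ΣFx = 0 ⇒ f = N_wall = 151.3 N. ΣFy = 0 ⇒ N_floor = 1092 N.
μ_min = f / N_floor = 151.3 / 1092 = 0.139.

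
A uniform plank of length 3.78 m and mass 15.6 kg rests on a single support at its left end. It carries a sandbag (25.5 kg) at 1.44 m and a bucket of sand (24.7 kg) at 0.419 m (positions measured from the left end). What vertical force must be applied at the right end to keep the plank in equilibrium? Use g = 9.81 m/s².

Take moments about the left end.
Beam weight: 15.6 × 9.81 = 153 N down at 1.89 m → arm 1.89 m, τ = 153 × 1.89 = 289.2 N·m clockwise.
Sandbag: 25.5 × 9.81 = 250.2 N down at 1.44 m → arm 1.44 m, τ = 250.2 × 1.44 = 360.3 N·m clockwise.
Bucket of sand: 24.7 × 9.81 = 242.3 N down at 0.419 m → arm 0.419 m, τ = 242.3 × 0.419 = 101.5 N·m clockwise.
Net moment of the loads = 751 N·m clockwise.
The upward force F acts at the right end, arm 3.78 m, giving F × 3.78 counterclockwise.
For rotational equilibrium, F × 3.78 = 751, so F = 751 / 3.78 = 199 N.

F ≈ 199 N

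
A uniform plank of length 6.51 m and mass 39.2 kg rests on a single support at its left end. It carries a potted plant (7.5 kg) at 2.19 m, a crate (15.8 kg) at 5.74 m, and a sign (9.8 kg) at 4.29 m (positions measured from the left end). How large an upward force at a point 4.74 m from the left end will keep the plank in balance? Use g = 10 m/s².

Take moments about the left end.
Beam weight: 39.2 × 10 = 392 N down at 3.255 m → arm 3.255 m, τ = 392 × 3.255 = 1276 N·m clockwise.
Potted plant: 7.5 × 10 = 75 N down at 2.19 m → arm 2.19 m, τ = 75 × 2.19 = 164.2 N·m clockwise.
Crate: 15.8 × 10 = 158 N down at 5.74 m → arm 5.74 m, τ = 158 × 5.74 = 906.9 N·m clockwise.
Sign: 9.8 × 10 = 98 N down at 4.29 m → arm 4.29 m, τ = 98 × 4.29 = 420.4 N·m clockwise.
Net moment of the loads = 2768 N·m clockwise.
The upward force F acts at a point 4.74 m from the left end, arm 4.74 m, giving F × 4.74 counterclockwise.
Στ = 0 ⇒ F × 4.74 = 2768 ⇒ F = 2768 / 4.74 = 584 N.

F ≈ 584 N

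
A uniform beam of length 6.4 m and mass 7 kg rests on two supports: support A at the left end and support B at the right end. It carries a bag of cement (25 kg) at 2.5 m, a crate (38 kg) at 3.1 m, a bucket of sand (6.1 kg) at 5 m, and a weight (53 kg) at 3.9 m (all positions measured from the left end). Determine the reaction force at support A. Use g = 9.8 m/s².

R_A ≈ 592 N

Taking torques about support B:
Beam weight: 7 × 9.8 = 68.6 N down at 3.2 m → arm 3.2 m, τ = 68.6 × 3.2 = 219.5 N·m counterclockwise.
Bag of cement: 25 × 9.8 = 245 N down at 2.5 m → arm 3.9 m, τ = 245 × 3.9 = 955.5 N·m counterclockwise.
Crate: 38 × 9.8 = 372.4 N down at 3.1 m → arm 3.3 m, τ = 372.4 × 3.3 = 1229 N·m counterclockwise.
Bucket of sand: 6.1 × 9.8 = 59.78 N down at 5 m → arm 1.4 m, τ = 59.78 × 1.4 = 83.69 N·m counterclockwise.
Weight: 53 × 9.8 = 519.4 N down at 3.9 m → arm 2.5 m, τ = 519.4 × 2.5 = 1298 N·m counterclockwise.
Net load moment about support B = 3786 N·m counterclockwise.
Reaction R at support A is upward at 0 m, arm 6.4 m → moment R × 6.4 clockwise.
For rotational equilibrium, R × 6.4 = 3786, so R = 592 N.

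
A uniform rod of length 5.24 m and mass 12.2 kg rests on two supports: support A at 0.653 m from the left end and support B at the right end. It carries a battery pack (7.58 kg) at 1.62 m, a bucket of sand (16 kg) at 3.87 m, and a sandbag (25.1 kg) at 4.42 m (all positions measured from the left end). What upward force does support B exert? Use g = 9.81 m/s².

R_B ≈ 379 N

Taking torques about support A:
Beam weight: 12.2 × 9.81 = 119.7 N down at 2.62 m → arm 1.967 m, τ = 119.7 × 1.967 = 235.4 N·m clockwise.
Battery pack: 7.58 × 9.81 = 74.36 N down at 1.62 m → arm 0.967 m, τ = 74.36 × 0.967 = 71.91 N·m clockwise.
Bucket of sand: 16 × 9.81 = 157 N down at 3.87 m → arm 3.217 m, τ = 157 × 3.217 = 505.1 N·m clockwise.
Sandbag: 25.1 × 9.81 = 246.2 N down at 4.42 m → arm 3.767 m, τ = 246.2 × 3.767 = 927.4 N·m clockwise.
Net load moment about support A = 1740 N·m clockwise.
Reaction R at support B is upward at 5.24 m, arm 4.587 m → moment R × 4.587 counterclockwise.
Setting net torque to zero: R × 4.587 = 1740 → R = 379 N.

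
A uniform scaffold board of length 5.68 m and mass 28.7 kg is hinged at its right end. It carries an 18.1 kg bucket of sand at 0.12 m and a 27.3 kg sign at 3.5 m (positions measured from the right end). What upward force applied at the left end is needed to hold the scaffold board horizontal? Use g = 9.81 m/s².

F ≈ 310 N

About the right end:
Beam weight: 28.7 × 9.81 = 281.5 N down at 2.84 m → arm 2.84 m, τ = 281.5 × 2.84 = 799.5 N·m counterclockwise.
Bucket of sand: 18.1 × 9.81 = 177.6 N down at 0.12 m → arm 0.12 m, τ = 177.6 × 0.12 = 21.31 N·m counterclockwise.
Sign: 27.3 × 9.81 = 267.8 N down at 3.5 m → arm 3.5 m, τ = 267.8 × 3.5 = 937.3 N·m counterclockwise.
Net moment of the loads = 1758 N·m counterclockwise.
The upward force F acts at the left end, arm 5.68 m, giving F × 5.68 clockwise.
Στ = 0 ⇒ F × 5.68 = 1758 ⇒ F = 1758 / 5.68 = 310 N.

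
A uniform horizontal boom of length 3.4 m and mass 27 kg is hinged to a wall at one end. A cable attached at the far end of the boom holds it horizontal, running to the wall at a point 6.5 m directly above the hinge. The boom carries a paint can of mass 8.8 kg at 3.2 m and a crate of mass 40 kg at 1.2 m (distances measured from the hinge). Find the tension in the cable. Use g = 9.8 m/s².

Choose the hinge as the axis so the unknown hinge reaction has zero arm there.
Beam weight: 27 × 9.8 = 264.6 N down at 1.7 m → arm 1.7 m, τ = 264.6 × 1.7 = 449.8 N·m clockwise.
Paint can: 8.8 × 9.8 = 86.24 N down at 3.2 m → arm 3.2 m, τ = 86.24 × 3.2 = 276 N·m clockwise.
Crate: 40 × 9.8 = 392 N down at 1.2 m → arm 1.2 m, τ = 392 × 1.2 = 470.4 N·m clockwise.
Total clockwise load moment = 1196 N·m.
The cable tension T acts at 3.4 m; only its component perpendicular to the boom, T sinθ, produces torque. sinθ = h/√(h²+d²) = 6.5/√(6.5²+3.4²) = 0.8861.
For rotational equilibrium, T × 3.4 × 0.8861 = 1196, so T = 1196 / 3.013 = 397 N.

T ≈ 397 N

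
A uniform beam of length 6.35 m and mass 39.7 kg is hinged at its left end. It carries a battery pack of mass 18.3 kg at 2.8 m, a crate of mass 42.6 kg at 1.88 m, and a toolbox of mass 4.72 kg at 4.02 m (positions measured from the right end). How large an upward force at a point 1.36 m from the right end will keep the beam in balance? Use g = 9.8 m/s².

F ≈ 771 N

Sum moments about the left end (the unknown pivot reaction has zero arm there).
Beam weight: 39.7 × 9.8 = 389.1 N down at 3.175 m → arm 3.175 m, τ = 389.1 × 3.175 = 1235 N·m clockwise.
Battery pack: 18.3 × 9.8 = 179.3 N down at 2.8 m → arm 3.55 m, τ = 179.3 × 3.55 = 636.5 N·m clockwise.
Crate: 42.6 × 9.8 = 417.5 N down at 1.88 m → arm 4.47 m, τ = 417.5 × 4.47 = 1866 N·m clockwise.
Toolbox: 4.72 × 9.8 = 46.26 N down at 4.02 m → arm 2.33 m, τ = 46.26 × 2.33 = 107.8 N·m clockwise.
Net moment of the loads = 3845 N·m clockwise.
The upward force F acts at a point 1.36 m from the right end, arm 4.99 m, giving F × 4.99 counterclockwise.
Setting net torque to zero: F × 4.99 = 3845 → F = 3845 / 4.99 = 771 N.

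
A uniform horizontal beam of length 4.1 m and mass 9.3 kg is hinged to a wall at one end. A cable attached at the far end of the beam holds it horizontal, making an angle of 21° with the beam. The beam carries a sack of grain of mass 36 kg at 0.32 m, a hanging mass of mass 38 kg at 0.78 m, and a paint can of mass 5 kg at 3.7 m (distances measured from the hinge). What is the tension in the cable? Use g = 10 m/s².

About the hinge:
Beam weight: 9.3 × 10 = 93 N down at 2.05 m → arm 2.05 m, τ = 93 × 2.05 = 190.6 N·m clockwise.
Sack of grain: 36 × 10 = 360 N down at 0.32 m → arm 0.32 m, τ = 360 × 0.32 = 115.2 N·m clockwise.
Hanging mass: 38 × 10 = 380 N down at 0.78 m → arm 0.78 m, τ = 380 × 0.78 = 296.4 N·m clockwise.
Paint can: 5 × 10 = 50 N down at 3.7 m → arm 3.7 m, τ = 50 × 3.7 = 185 N·m clockwise.
Total clockwise load moment = 787.2 N·m.
The cable tension T acts at 4.1 m; only its component perpendicular to the beam, T sinθ, produces torque. sin 21° = 0.3584.
Στ = 0 ⇒ T × 4.1 × 0.3584 = 787.2 ⇒ T = 787.2 / 1.469 = 536 N.

T ≈ 536 N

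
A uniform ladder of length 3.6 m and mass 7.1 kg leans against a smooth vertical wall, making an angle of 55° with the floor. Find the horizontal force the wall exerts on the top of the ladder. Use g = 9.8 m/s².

N_wall ≈ 24.4 N

Choose the foot of the ladder as the axis so the floor normal and friction both act there and drop out.
Ladder weight 7.1×9.8 = 69.58 N acts at 1.8 m along the ladder; its horizontal arm is 1.8·cos55° = 1.032 m → τ = 71.81 N·m clockwise.
Wall normal N acts horizontally at the top; its moment arm is the height L sinθ = 3.6·sin55° = 2.949 m, counterclockwise.
For rotational equilibrium, N × 2.949 = 71.81, so N = 24.4 N.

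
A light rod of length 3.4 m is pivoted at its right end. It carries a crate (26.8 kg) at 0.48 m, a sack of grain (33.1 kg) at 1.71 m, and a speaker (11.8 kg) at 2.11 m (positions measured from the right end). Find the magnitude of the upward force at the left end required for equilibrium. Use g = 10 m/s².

F ≈ 278 N

Choose the right end as the axis so the unknown pivot reaction has zero arm there.
Crate: 26.8 × 10 = 268 N down at 0.48 m → arm 0.48 m, τ = 268 × 0.48 = 128.6 N·m counterclockwise.
Sack of grain: 33.1 × 10 = 331 N down at 1.71 m → arm 1.71 m, τ = 331 × 1.71 = 566 N·m counterclockwise.
Speaker: 11.8 × 10 = 118 N down at 2.11 m → arm 2.11 m, τ = 118 × 2.11 = 249 N·m counterclockwise.
Net moment of the loads = 943.6 N·m counterclockwise.
The upward force F acts at the left end, arm 3.4 m, giving F × 3.4 clockwise.
Balancing moments: F × 3.4 = 943.6, giving F = 943.6 / 3.4 = 278 N.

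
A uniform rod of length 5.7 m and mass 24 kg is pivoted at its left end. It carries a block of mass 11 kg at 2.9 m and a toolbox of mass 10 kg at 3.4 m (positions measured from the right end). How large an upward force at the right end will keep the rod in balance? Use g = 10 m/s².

About the left end:
Beam weight: 24 × 10 = 240 N down at 2.85 m → arm 2.85 m, τ = 240 × 2.85 = 684 N·m clockwise.
Block: 11 × 10 = 110 N down at 2.9 m → arm 2.8 m, τ = 110 × 2.8 = 308 N·m clockwise.
Toolbox: 10 × 10 = 100 N down at 3.4 m → arm 2.3 m, τ = 100 × 2.3 = 230 N·m clockwise.
Net moment of the loads = 1222 N·m clockwise.
The upward force F acts at the right end, arm 5.7 m, giving F × 5.7 counterclockwise.
Setting net torque to zero: F × 5.7 = 1222 → F = 1222 / 5.7 = 214 N.

F ≈ 214 N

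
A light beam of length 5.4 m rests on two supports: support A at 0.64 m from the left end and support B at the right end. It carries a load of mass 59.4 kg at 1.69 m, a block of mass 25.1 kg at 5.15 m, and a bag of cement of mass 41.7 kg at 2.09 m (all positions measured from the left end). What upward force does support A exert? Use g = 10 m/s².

Choose support B as the axis so its reaction then has zero moment arm.
Load: 59.4 × 10 = 594 N down at 1.69 m → arm 3.71 m, τ = 594 × 3.71 = 2204 N·m counterclockwise.
Block: 25.1 × 10 = 251 N down at 5.15 m → arm 0.25 m, τ = 251 × 0.25 = 62.75 N·m counterclockwise.
Bag of cement: 41.7 × 10 = 417 N down at 2.09 m → arm 3.31 m, τ = 417 × 3.31 = 1380 N·m counterclockwise.
Net load moment about support B = 3647 N·m counterclockwise.
Reaction R at support A is upward at 0.64 m, arm 4.76 m → moment R × 4.76 clockwise.
Στ = 0 ⇒ R × 4.76 = 3647 ⇒ R = 766 N.

R_A ≈ 766 N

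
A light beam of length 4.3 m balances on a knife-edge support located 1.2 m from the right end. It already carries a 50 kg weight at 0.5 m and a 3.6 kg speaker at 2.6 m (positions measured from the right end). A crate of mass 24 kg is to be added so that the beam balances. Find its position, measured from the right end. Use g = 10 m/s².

x ≈ 2.45 m from the right end

Taking torques about the knife-edge support (at 1.2 m from the right end):
Weight: 50 × 10 = 500 N down at 0.5 m → arm 0.7 m, τ = 500 × 0.7 = 350 N·m clockwise.
Speaker: 3.6 × 10 = 36 N down at 2.6 m → arm 1.4 m, τ = 36 × 1.4 = 50.4 N·m counterclockwise.
Net moment of existing loads = 299.6 N·m clockwise.
The crate weighs 24 × 10 = 240 N and must supply an equal counterclockwise moment, so its lever arm about the knife-edge support is 299.6 / 240 = 1.25 m.
That puts it at 1.2 + 1.25 = 2.45 m from the right end.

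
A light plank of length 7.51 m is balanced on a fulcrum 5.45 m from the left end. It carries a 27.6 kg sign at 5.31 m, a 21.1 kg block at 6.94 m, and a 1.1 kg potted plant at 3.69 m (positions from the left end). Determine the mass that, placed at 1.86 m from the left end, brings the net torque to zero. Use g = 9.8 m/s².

m ≈ 7.14 kg

Sum moments about the fulcrum (at 5.45 m from the left end) (the support reaction has zero arm there).
Sign: 27.6 × 9.8 = 270.5 N down at 5.31 m → arm 0.14 m, τ = 270.5 × 0.14 = 37.87 N·m counterclockwise.
Block: 21.1 × 9.8 = 206.8 N down at 6.94 m → arm 1.49 m, τ = 206.8 × 1.49 = 308.1 N·m clockwise.
Potted plant: 1.1 × 9.8 = 10.78 N down at 3.69 m → arm 1.76 m, τ = 10.78 × 1.76 = 18.97 N·m counterclockwise.
Net moment of known loads = 251.3 N·m clockwise.
An unknown mass m at 1.86 m has arm 3.59 m; its moment is m·g·3.59 counterclockwise.
For rotational equilibrium, m × 9.8 × 3.59 = 251.3, so m = 251.3 / (9.8 × 3.59) = 7.14 kg.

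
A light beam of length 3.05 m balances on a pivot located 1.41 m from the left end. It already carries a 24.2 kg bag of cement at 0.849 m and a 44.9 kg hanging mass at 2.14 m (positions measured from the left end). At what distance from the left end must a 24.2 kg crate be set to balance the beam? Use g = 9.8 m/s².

Sum moments about the pivot (at 1.41 m from the left end) (the support reaction has zero arm there).
Bag of cement: 24.2 × 9.8 = 237.2 N down at 0.849 m → arm 0.561 m, τ = 237.2 × 0.561 = 133.1 N·m counterclockwise.
Hanging mass: 44.9 × 9.8 = 440 N down at 2.14 m → arm 0.73 m, τ = 440 × 0.73 = 321.2 N·m clockwise.
Net moment of existing loads = 188.1 N·m clockwise.
The crate weighs 24.2 × 9.8 = 237.2 N and must supply an equal counterclockwise moment, so its lever arm about the pivot is 188.1 / 237.2 = 0.793 m.
That puts it at 1.41 − 0.793 = 0.617 m from the left end.

x ≈ 0.617 m from the left end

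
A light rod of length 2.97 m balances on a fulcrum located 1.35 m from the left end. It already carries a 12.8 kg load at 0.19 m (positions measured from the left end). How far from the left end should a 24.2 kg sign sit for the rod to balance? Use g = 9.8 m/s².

Taking torques about the fulcrum (at 1.35 m from the left end):
Load: 12.8 × 9.8 = 125.4 N down at 0.19 m → arm 1.16 m, τ = 125.4 × 1.16 = 145.5 N·m counterclockwise.
Net moment of existing loads = 145.5 N·m counterclockwise.
The sign weighs 24.2 × 9.8 = 237.2 N and must supply an equal clockwise moment, so its lever arm about the fulcrum is 145.5 / 237.2 = 0.613 m.
That puts it at 1.35 + 0.613 = 1.96 m from the left end.

x ≈ 1.96 m from the left end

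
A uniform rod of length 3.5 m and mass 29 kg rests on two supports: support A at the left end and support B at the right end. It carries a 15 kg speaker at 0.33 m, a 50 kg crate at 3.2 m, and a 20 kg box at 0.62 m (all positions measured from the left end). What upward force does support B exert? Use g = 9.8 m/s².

R_B ≈ 639 N

About support A:
Beam weight: 29 × 9.8 = 284.2 N down at 1.75 m → arm 1.75 m, τ = 284.2 × 1.75 = 497.3 N·m clockwise.
Speaker: 15 × 9.8 = 147 N down at 0.33 m → arm 0.33 m, τ = 147 × 0.33 = 48.51 N·m clockwise.
Crate: 50 × 9.8 = 490 N down at 3.2 m → arm 3.2 m, τ = 490 × 3.2 = 1568 N·m clockwise.
Box: 20 × 9.8 = 196 N down at 0.62 m → arm 0.62 m, τ = 196 × 0.62 = 121.5 N·m clockwise.
Net load moment about support A = 2235 N·m clockwise.
Reaction R at support B is upward at 3.5 m, arm 3.5 m → moment R × 3.5 counterclockwise.
Balancing moments: R × 3.5 = 2235, giving R = 639 N.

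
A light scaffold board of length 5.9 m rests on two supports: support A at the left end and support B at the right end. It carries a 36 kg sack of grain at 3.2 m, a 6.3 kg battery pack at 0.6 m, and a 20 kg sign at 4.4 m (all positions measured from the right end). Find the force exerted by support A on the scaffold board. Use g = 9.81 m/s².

R_A ≈ 344 N

About support B:
Sack of grain: 36 × 9.81 = 353.2 N down at 3.2 m → arm 3.2 m, τ = 353.2 × 3.2 = 1130 N·m counterclockwise.
Battery pack: 6.3 × 9.81 = 61.8 N down at 0.6 m → arm 0.6 m, τ = 61.8 × 0.6 = 37.08 N·m counterclockwise.
Sign: 20 × 9.81 = 196.2 N down at 4.4 m → arm 4.4 m, τ = 196.2 × 4.4 = 863.3 N·m counterclockwise.
Net load moment about support B = 2030 N·m counterclockwise.
Reaction R at support A is upward at 5.9 m, arm 5.9 m → moment R × 5.9 clockwise.
For rotational equilibrium, R × 5.9 = 2030, so R = 344 N.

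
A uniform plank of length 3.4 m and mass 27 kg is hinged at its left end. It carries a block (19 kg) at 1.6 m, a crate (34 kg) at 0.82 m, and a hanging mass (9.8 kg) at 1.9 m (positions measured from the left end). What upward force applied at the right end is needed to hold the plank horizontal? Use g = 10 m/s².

Take moments about the left end.
Beam weight: 27 × 10 = 270 N down at 1.7 m → arm 1.7 m, τ = 270 × 1.7 = 459 N·m clockwise.
Block: 19 × 10 = 190 N down at 1.6 m → arm 1.6 m, τ = 190 × 1.6 = 304 N·m clockwise.
Crate: 34 × 10 = 340 N down at 0.82 m → arm 0.82 m, τ = 340 × 0.82 = 278.8 N·m clockwise.
Hanging mass: 9.8 × 10 = 98 N down at 1.9 m → arm 1.9 m, τ = 98 × 1.9 = 186.2 N·m clockwise.
Net moment of the loads = 1228 N·m clockwise.
The upward force F acts at the right end, arm 3.4 m, giving F × 3.4 counterclockwise.
Setting net torque to zero: F × 3.4 = 1228 → F = 1228 / 3.4 = 361 N.

F ≈ 361 N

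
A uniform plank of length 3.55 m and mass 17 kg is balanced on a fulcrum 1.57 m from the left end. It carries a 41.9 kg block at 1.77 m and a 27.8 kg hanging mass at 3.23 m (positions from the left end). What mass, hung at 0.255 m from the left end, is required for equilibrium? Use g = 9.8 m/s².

About the fulcrum (at 1.57 m from the left end):
Beam weight: 17 × 9.8 = 166.6 N down at 1.775 m → arm 0.205 m, τ = 166.6 × 0.205 = 34.15 N·m clockwise.
Block: 41.9 × 9.8 = 410.6 N down at 1.77 m → arm 0.2 m, τ = 410.6 × 0.2 = 82.12 N·m clockwise.
Hanging mass: 27.8 × 9.8 = 272.4 N down at 3.23 m → arm 1.66 m, τ = 272.4 × 1.66 = 452.2 N·m clockwise.
Net moment of known loads = 568.5 N·m clockwise.
An unknown mass m at 0.255 m has arm 1.315 m; its moment is m·g·1.315 counterclockwise.
Balancing moments: m × 9.8 × 1.315 = 568.5, giving m = 568.5 / (9.8 × 1.315) = 44.1 kg.

m ≈ 44.1 kg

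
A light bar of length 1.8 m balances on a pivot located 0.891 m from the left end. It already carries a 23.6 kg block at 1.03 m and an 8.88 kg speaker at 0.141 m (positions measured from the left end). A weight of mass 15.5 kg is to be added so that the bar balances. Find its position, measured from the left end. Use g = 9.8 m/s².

Take moments about the pivot (at 0.891 m from the left end).
Block: 23.6 × 9.8 = 231.3 N down at 1.03 m → arm 0.139 m, τ = 231.3 × 0.139 = 32.15 N·m clockwise.
Speaker: 8.88 × 9.8 = 87.02 N down at 0.141 m → arm 0.75 m, τ = 87.02 × 0.75 = 65.27 N·m counterclockwise.
Net moment of existing loads = 33.12 N·m counterclockwise.
The weight weighs 15.5 × 9.8 = 151.9 N and must supply an equal clockwise moment, so its lever arm about the pivot is 33.12 / 151.9 = 0.218 m.
That puts it at 0.891 + 0.218 = 1.11 m from the left end.

x ≈ 1.11 m from the left end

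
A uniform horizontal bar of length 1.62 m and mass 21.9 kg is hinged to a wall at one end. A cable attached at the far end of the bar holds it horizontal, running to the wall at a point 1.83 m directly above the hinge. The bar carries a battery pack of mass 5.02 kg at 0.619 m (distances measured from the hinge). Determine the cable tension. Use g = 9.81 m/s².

T ≈ 169 N

Taking torques about the hinge:
Beam weight: 21.9 × 9.81 = 214.8 N down at 0.81 m → arm 0.81 m, τ = 214.8 × 0.81 = 174 N·m clockwise.
Battery pack: 5.02 × 9.81 = 49.25 N down at 0.619 m → arm 0.619 m, τ = 49.25 × 0.619 = 30.49 N·m clockwise.
Total clockwise load moment = 204.5 N·m.
The cable tension T acts at 1.62 m; only its component perpendicular to the bar, T sinθ, produces torque. sinθ = h/√(h²+d²) = 1.83/√(1.83²+1.62²) = 0.7488.
Στ = 0 ⇒ T × 1.62 × 0.7488 = 204.5 ⇒ T = 204.5 / 1.213 = 169 N.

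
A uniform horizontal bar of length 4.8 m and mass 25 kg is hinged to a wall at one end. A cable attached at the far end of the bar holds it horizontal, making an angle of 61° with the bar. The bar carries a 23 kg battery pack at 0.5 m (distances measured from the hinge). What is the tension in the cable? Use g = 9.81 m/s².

T ≈ 167 N

Sum moments about the hinge (the unknown hinge reaction has zero arm there).
Beam weight: 25 × 9.81 = 245.2 N down at 2.4 m → arm 2.4 m, τ = 245.2 × 2.4 = 588.5 N·m clockwise.
Battery pack: 23 × 9.81 = 225.6 N down at 0.5 m → arm 0.5 m, τ = 225.6 × 0.5 = 112.8 N·m clockwise.
Total clockwise load moment = 701.3 N·m.
The cable tension T acts at 4.8 m; only its component perpendicular to the bar, T sinθ, produces torque. sin 61° = 0.8746.
For rotational equilibrium, T × 4.8 × 0.8746 = 701.3, so T = 701.3 / 4.198 = 167 N.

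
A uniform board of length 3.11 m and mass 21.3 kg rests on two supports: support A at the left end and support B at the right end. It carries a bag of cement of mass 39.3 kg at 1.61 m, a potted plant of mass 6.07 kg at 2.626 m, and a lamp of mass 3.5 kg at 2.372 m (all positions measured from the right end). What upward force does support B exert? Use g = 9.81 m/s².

Sum moments about support A (its reaction then has zero moment arm).
Beam weight: 21.3 × 9.81 = 209 N down at 1.555 m → arm 1.555 m, τ = 209 × 1.555 = 325 N·m clockwise.
Bag of cement: 39.3 × 9.81 = 385.5 N down at 1.61 m → arm 1.5 m, τ = 385.5 × 1.5 = 578.2 N·m clockwise.
Potted plant: 6.07 × 9.81 = 59.55 N down at 2.626 m → arm 0.484 m, τ = 59.55 × 0.484 = 28.82 N·m clockwise.
Lamp: 3.5 × 9.81 = 34.34 N down at 2.372 m → arm 0.738 m, τ = 34.34 × 0.738 = 25.34 N·m clockwise.
Net load moment about support A = 957.4 N·m clockwise.
Reaction R at support B is upward at 0 m, arm 3.11 m → moment R × 3.11 counterclockwise.
Setting net torque to zero: R × 3.11 = 957.4 → R = 308 N.

R_B ≈ 308 N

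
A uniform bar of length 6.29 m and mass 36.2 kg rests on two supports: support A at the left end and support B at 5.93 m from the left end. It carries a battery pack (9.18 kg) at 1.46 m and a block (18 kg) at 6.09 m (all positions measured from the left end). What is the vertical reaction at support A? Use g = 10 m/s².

R_A ≈ 234 N

Choose support B as the axis so its reaction then has zero moment arm.
Beam weight: 36.2 × 10 = 362 N down at 3.145 m → arm 2.785 m, τ = 362 × 2.785 = 1008 N·m counterclockwise.
Battery pack: 9.18 × 10 = 91.8 N down at 1.46 m → arm 4.47 m, τ = 91.8 × 4.47 = 410.3 N·m counterclockwise.
Block: 18 × 10 = 180 N down at 6.09 m → arm 0.16 m, τ = 180 × 0.16 = 28.8 N·m clockwise.
Net load moment about support B = 1390 N·m counterclockwise.
Reaction R at support A is upward at 0 m, arm 5.93 m → moment R × 5.93 clockwise.
Setting net torque to zero: R × 5.93 = 1390 → R = 234 N.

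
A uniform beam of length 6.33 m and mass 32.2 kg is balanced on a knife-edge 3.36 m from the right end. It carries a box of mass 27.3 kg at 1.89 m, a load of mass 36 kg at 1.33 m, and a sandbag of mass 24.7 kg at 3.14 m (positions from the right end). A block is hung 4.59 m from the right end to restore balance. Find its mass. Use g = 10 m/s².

Taking torques about the knife-edge (at 3.36 m from the right end):
Beam weight: 32.2 × 10 = 322 N down at 3.165 m → arm 0.195 m, τ = 322 × 0.195 = 62.79 N·m clockwise.
Box: 27.3 × 10 = 273 N down at 1.89 m → arm 1.47 m, τ = 273 × 1.47 = 401.3 N·m clockwise.
Load: 36 × 10 = 360 N down at 1.33 m → arm 2.03 m, τ = 360 × 2.03 = 730.8 N·m clockwise.
Sandbag: 24.7 × 10 = 247 N down at 3.14 m → arm 0.22 m, τ = 247 × 0.22 = 54.34 N·m clockwise.
Net moment of known loads = 1249 N·m clockwise.
An unknown mass m at 4.59 m has arm 1.23 m; its moment is m·g·1.23 counterclockwise.
Στ = 0 ⇒ m × 10 × 1.23 = 1249 ⇒ m = 1249 / (10 × 1.23) = 102 kg.

m ≈ 102 kg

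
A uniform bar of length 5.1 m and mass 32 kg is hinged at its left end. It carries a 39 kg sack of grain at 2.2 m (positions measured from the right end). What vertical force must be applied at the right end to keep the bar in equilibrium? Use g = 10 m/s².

F ≈ 382 N

Taking torques about the left end:
Beam weight: 32 × 10 = 320 N down at 2.55 m → arm 2.55 m, τ = 320 × 2.55 = 816 N·m clockwise.
Sack of grain: 39 × 10 = 390 N down at 2.2 m → arm 2.9 m, τ = 390 × 2.9 = 1131 N·m clockwise.
Net moment of the loads = 1947 N·m clockwise.
The upward force F acts at the right end, arm 5.1 m, giving F × 5.1 counterclockwise.
Στ = 0 ⇒ F × 5.1 = 1947 ⇒ F = 1947 / 5.1 = 382 N.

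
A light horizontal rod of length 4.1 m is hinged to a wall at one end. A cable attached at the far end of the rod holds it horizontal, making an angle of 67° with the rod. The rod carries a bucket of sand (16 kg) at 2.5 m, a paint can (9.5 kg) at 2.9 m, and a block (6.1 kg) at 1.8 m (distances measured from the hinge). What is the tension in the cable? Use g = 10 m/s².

T ≈ 208 N

Sum moments about the hinge (the unknown hinge reaction has zero arm there).
Bucket of sand: 16 × 10 = 160 N down at 2.5 m → arm 2.5 m, τ = 160 × 2.5 = 400 N·m clockwise.
Paint can: 9.5 × 10 = 95 N down at 2.9 m → arm 2.9 m, τ = 95 × 2.9 = 275.5 N·m clockwise.
Block: 6.1 × 10 = 61 N down at 1.8 m → arm 1.8 m, τ = 61 × 1.8 = 109.8 N·m clockwise.
Total clockwise load moment = 785.3 N·m.
The cable tension T acts at 4.1 m; only its component perpendicular to the rod, T sinθ, produces torque. sin 67° = 0.9205.
Balancing moments: T × 4.1 × 0.9205 = 785.3, giving T = 785.3 / 3.774 = 208 N.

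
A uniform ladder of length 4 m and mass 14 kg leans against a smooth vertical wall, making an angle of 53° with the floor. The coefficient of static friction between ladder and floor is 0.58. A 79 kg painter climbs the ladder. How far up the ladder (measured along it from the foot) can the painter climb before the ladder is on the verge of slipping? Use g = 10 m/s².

About the foot of the ladder:
Ladder weight 14×10 = 140 N acts at 2 m along the ladder; its horizontal arm is 2·cos53° = 1.204 m → τ = 168.6 N·m clockwise.
Painter weight 79×10 = 790 N at distance d → arm d·cos53° → τ = 790·d·0.6018 clockwise.
Wall normal N at the top has arm L sinθ = 3.195 m counterclockwise, so Στ = 0 gives N·3.195 = 168.6 + 475.4·d.
ΣFy = 0 ⇒ N_floor = 930 N, so the maximum friction is μ_s·N_floor = 0.58×930 = 539.4 N. ΣFx = 0 ⇒ N_wall = f, so at the slipping point N = 539.4 N.
Substituting: 539.4×3.195 = 168.6 + 475.4·d ⇒ d = (1723 − 168.6) / 475.4 = 3.27 m.

d ≈ 3.27 m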